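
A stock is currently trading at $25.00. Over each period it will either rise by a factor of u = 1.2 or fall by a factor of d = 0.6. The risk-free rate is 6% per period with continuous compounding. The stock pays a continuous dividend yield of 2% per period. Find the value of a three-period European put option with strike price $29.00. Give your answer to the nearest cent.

Per-period risk-free factor R = e^0.06 = 1.0618; dividend-adjusted growth = e^(0.06−0.02) = 1.0408.
Risk-neutral probability p = (1.0408 − 0.6)/(1.2 − 0.6) = 0.4408/0.6000 = 0.7347
Terminal stock prices: S_uuu = 43.2, S_uud = 21.6, S_udd = 10.8, S_ddd = 5.4
Terminal payoffs (K − S): max(-14.2, 0) = 0, max(7.4, 0) = 7.4, max(18.2, 0) = 18.2, max(23.6, 0) = 23.6
Node uu (S = 36): V_uu = e^(−0.06)·[0.7347·0.0000 + 0.2653·7.4000] = 1.8490
Node ud (S = 18): V_ud = e^(−0.06)·[0.7347·7.4000 + 0.2653·18.2000] = 9.6676
Node dd (S = 9): V_dd = e^(−0.06)·[0.7347·18.2000 + 0.2653·23.6000] = 18.4894
Node u (S = 30): V_u = e^(−0.06)·[0.7347·1.8490 + 0.2653·9.6676] = 3.6949
Node d (S = 15): V_d = e^(−0.06)·[0.7347·9.6676 + 0.2653·18.4894] = 11.3089
Node 0 (S = 25): V_0 = e^(−0.06)·[0.7347·3.6949 + 0.2653·11.3089] = 5.3822

$5.38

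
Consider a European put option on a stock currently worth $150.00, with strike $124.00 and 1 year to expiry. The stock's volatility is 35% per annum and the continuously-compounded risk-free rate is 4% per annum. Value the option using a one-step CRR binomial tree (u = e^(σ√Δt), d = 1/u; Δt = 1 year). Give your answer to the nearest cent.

CRR parameters: u = e^(σ√Δt) = e^(0.35·√1) = 1.4191, d = 1/u = 0.7047
Per-period rate: rΔt = 0.04·1 = 0.04, so R = e^0.04 = 1.0408
Risk-neutral probability p = (e^0.04 − 0.7047)/(1.4191 − 0.7047) = 0.3361/0.7144 = 0.4705
Terminal stock prices: S_u = 212.9, S_d = 105.7
Terminal payoffs (K − S): max(-88.86, 0) = 0, max(18.3, 0) = 18.3
Node 0 (S = 150): V_0 = e^(−0.04)·[0.4705·0.0000 + 0.5295·18.2968] = 9.3081

$9.31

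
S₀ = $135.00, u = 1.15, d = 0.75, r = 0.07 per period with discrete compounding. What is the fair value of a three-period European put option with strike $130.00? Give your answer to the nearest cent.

$3.82

Risk-neutral probability p = (1 + 0.07 − 0.75)/(1.15 − 0.75) = 0.3200/0.4000 = 0.8000
Terminal stock prices: S_uuu = 205.3, S_uud = 133.9, S_udd = 87.33, S_ddd = 56.95
Terminal payoffs (K − S): max(-75.32, 0) = 0, max(-3.903, 0) = 0, max(42.67, 0) = 42.67, max(73.05, 0) = 73.05
Node uu (S = 178.5): V_uu = 1/1.07·[0.8000·0.0000 + 0.2000·0.0000] = 0.0000
Node ud (S = 116.4): V_ud = 1/1.07·[0.8000·0.0000 + 0.2000·42.6719] = 7.9761
Node dd (S = 75.94): V_dd = 1/1.07·[0.8000·42.6719 + 0.2000·73.0469] = 45.5578
Node u (S = 155.2): V_u = 1/1.07·[0.8000·0.0000 + 0.2000·7.9761] = 1.4909
Node d (S = 101.2): V_d = 1/1.07·[0.8000·7.9761 + 0.2000·45.5578] = 14.4789
Node 0 (S = 135): V_0 = 1/1.07·[0.8000·1.4909 + 0.2000·14.4789] = 3.8210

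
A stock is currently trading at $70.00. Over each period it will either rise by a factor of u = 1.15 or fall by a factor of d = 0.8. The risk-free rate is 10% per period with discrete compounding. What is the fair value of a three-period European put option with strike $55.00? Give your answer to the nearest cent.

Risk-neutral probability p = (1 + 0.1 − 0.8)/(1.15 − 0.8) = 0.3000/0.3500 = 0.8571
Terminal stock prices: S_uuu = 106.5, S_uud = 74.06, S_udd = 51.52, S_ddd = 35.84
Terminal payoffs (K − S): max(-51.46, 0) = 0, max(-19.06, 0) = 0, max(3.48, 0) = 3.48, max(19.16, 0) = 19.16
Node uu (S = 92.57): V_uu = 1/1.1·[0.8571·0.0000 + 0.1429·0.0000] = 0.0000
Node ud (S = 64.4): V_ud = 1/1.1·[0.8571·0.0000 + 0.1429·3.4800] = 0.4519
Node dd (S = 44.8): V_dd = 1/1.1·[0.8571·3.4800 + 0.1429·19.1600] = 5.2000
Node u (S = 80.5): V_u = 1/1.1·[0.8571·0.0000 + 0.1429·0.4519] = 0.0587
Node d (S = 56): V_d = 1/1.1·[0.8571·0.4519 + 0.1429·5.2000] = 1.0275
Node 0 (S = 70): V_0 = 1/1.1·[0.8571·0.0587 + 0.1429·1.0275] = 0.1792

$0.18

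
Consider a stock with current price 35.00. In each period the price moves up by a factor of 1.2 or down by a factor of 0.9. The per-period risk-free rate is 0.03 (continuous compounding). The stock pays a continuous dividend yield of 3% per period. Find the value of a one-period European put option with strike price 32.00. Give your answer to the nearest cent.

Per-period risk-free factor R = e^0.03 = 1.0305; dividend-adjusted growth = e^(0.03−0.03) = 1.0000.
Risk-neutral probability p = (1.0000 − 0.9)/(1.2 − 0.9) = 0.1000/0.3000 = 0.3333
Terminal stock prices: S_u = 42, S_d = 31.5
Terminal payoffs (K − S): max(-10, 0) = 0, max(0.5, 0) = 0.5
Node 0 (S = 35): V_0 = e^(−0.03)·[0.3333·0.0000 + 0.6667·0.5000] = 0.3235

0.32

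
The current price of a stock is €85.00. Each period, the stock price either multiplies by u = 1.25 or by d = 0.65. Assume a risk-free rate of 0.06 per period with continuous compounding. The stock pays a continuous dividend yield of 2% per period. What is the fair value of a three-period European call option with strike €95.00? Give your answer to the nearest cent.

Per-period risk-free factor R = e^0.06 = 1.0618; dividend-adjusted growth = e^(0.06−0.02) = 1.0408.
Risk-neutral probability p = (1.0408 − 0.65)/(1.25 − 0.65) = 0.3908/0.6000 = 0.6514
Terminal stock prices: S_uuu = 166, S_uud = 86.33, S_udd = 44.89, S_ddd = 23.34
Terminal payoffs (S − K): max(71.02, 0) = 71.02, max(-8.672, 0) = 0, max(-50.11, 0) = 0, max(-71.66, 0) = 0
Node uu (S = 132.8): V_uu = e^(−0.06)·[0.6514·71.0156 + 0.3486·0.0000] = 43.5624
Node ud (S = 69.06): V_ud = e^(−0.06)·[0.6514·0.0000 + 0.3486·0.0000] = 0.0000
Node dd (S = 35.91): V_dd = e^(−0.06)·[0.6514·0.0000 + 0.3486·0.0000] = 0.0000
Node u (S = 106.2): V_u = e^(−0.06)·[0.6514·43.5624 + 0.3486·0.0000] = 26.7220
Node d (S = 55.25): V_d = e^(−0.06)·[0.6514·0.0000 + 0.3486·0.0000] = 0.0000
Node 0 (S = 85): V_0 = e^(−0.06)·[0.6514·26.7220 + 0.3486·0.0000] = 16.3918

€16.39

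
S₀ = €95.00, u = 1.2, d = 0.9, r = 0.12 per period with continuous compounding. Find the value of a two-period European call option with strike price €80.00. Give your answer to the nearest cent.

€32.21

Risk-neutral probability p = (e^0.12 − 0.9)/(1.2 − 0.9) = 0.2275/0.3000 = 0.7583
Terminal stock prices: S_uu = 136.8, S_ud = 102.6, S_dd = 76.95
Terminal payoffs (S − K): max(56.8, 0) = 56.8, max(22.6, 0) = 22.6, max(-3.05, 0) = 0
Node u (S = 114): V_u = e^(−0.12)·[0.7583·56.8000 + 0.2417·22.6000] = 43.0464
Node d (S = 85.5): V_d = e^(−0.12)·[0.7583·22.6000 + 0.2417·0.0000] = 15.2001
Node 0 (S = 95): V_0 = e^(−0.12)·[0.7583·43.0464 + 0.2417·15.2001] = 32.2099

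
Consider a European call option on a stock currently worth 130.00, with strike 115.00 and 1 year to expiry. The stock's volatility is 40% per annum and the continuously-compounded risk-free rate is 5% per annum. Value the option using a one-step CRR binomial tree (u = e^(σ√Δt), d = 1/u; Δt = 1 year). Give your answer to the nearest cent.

34.82

CRR parameters: u = e^(σ√Δt) = e^(0.4·√1) = 1.4918, d = 1/u = 0.6703
Per-period rate: rΔt = 0.05·1 = 0.05, so R = e^0.05 = 1.0513
Risk-neutral probability p = (e^0.05 − 0.6703)/(1.4918 − 0.6703) = 0.3810/0.8215 = 0.4637
Terminal stock prices: S_u = 193.9, S_d = 87.14
Terminal payoffs (S − K): max(78.94, 0) = 78.94, max(-27.86, 0) = 0
Node 0 (S = 130): V_0 = e^(−0.05)·[0.4637·78.9372 + 0.5363·0.0000] = 34.8198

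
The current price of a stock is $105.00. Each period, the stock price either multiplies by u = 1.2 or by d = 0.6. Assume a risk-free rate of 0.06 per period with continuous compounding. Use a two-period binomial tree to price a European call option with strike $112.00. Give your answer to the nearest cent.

Risk-neutral probability p = (e^0.06 − 0.6)/(1.2 − 0.6) = 0.4618/0.6000 = 0.7697
Terminal stock prices: S_uu = 151.2, S_ud = 75.6, S_dd = 37.8
Terminal payoffs (S − K): max(39.2, 0) = 39.2, max(-36.4, 0) = 0, max(-74.2, 0) = 0
Node u (S = 126): V_u = e^(−0.06)·[0.7697·39.2000 + 0.2303·0.0000] = 28.4162
Node d (S = 63): V_d = e^(−0.06)·[0.7697·0.0000 + 0.2303·0.0000] = 0.0000
Node 0 (S = 105): V_0 = e^(−0.06)·[0.7697·28.4162 + 0.2303·0.0000] = 20.5989

$20.60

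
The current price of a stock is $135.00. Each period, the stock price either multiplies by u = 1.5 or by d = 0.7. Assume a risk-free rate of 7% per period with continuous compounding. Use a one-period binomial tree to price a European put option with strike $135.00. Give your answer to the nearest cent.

$20.18

Risk-neutral probability p = (e^0.07 − 0.7)/(1.5 − 0.7) = 0.3725/0.8000 = 0.4656
Terminal stock prices: S_u = 202.5, S_d = 94.5
Terminal payoffs (K − S): max(-67.5, 0) = 0, max(40.5, 0) = 40.5
Node 0 (S = 135): V_0 = e^(−0.07)·[0.4656·0.0000 + 0.5344·40.5000] = 20.1787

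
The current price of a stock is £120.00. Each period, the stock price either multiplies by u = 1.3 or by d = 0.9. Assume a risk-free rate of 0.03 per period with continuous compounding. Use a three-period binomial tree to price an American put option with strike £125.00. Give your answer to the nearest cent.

£11.89

Risk-neutral probability p = (e^0.03 − 0.9)/(1.3 − 0.9) = 0.1305/0.4000 = 0.3261
Terminal stock prices: S_uuu = 263.6, S_uud = 182.5, S_udd = 126.4, S_ddd = 87.48
Terminal payoffs (K − S): max(-138.6, 0) = 0, max(-57.52, 0) = 0, max(-1.36, 0) = 0, max(37.52, 0) = 37.52
Node uu (S = 202.8): continuation = e^(−0.03)·[0.3261·0.0000 + 0.6739·0.0000] = 0.0000; exercise value = 0.0000 ≤ continuation, so V_uu = 0.0000
Node ud (S = 140.4): continuation = e^(−0.03)·[0.3261·0.0000 + 0.6739·0.0000] = 0.0000; exercise value = 0.0000 ≤ continuation, so V_ud = 0.0000
Node dd (S = 97.2): continuation = e^(−0.03)·[0.3261·0.0000 + 0.6739·37.5200] = 24.5361; exercise value = 27.8000 > continuation, so V_dd = 27.8000 (exercise)
Node u (S = 156): continuation = e^(−0.03)·[0.3261·0.0000 + 0.6739·0.0000] = 0.0000; exercise value = 0.0000 ≤ continuation, so V_u = 0.0000
Node d (S = 108): continuation = e^(−0.03)·[0.3261·0.0000 + 0.6739·27.8000] = 18.1798; exercise value = 17.0000 ≤ continuation, so V_d = 18.1798
Node 0 (S = 120): continuation = e^(−0.03)·[0.3261·0.0000 + 0.6739·18.1798] = 11.8886; exercise value = 5.0000 ≤ continuation, so V_0 = 11.8886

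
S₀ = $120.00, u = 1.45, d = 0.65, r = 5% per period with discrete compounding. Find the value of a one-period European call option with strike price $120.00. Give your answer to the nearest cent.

Risk-neutral probability p = (1 + 0.05 − 0.65)/(1.45 − 0.65) = 0.4000/0.8000 = 0.5000
Terminal stock prices: S_u = 174, S_d = 78
Terminal payoffs (S − K): max(54, 0) = 54, max(-42, 0) = 0
Node 0 (S = 120): V_0 = 1/1.05·[0.5000·54.0000 + 0.5000·0.0000] = 25.7143

$25.71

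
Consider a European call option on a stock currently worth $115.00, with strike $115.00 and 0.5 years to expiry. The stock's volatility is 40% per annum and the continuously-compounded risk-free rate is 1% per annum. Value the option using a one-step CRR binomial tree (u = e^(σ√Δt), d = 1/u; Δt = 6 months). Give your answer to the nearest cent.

CRR parameters: u = e^(σ√Δt) = e^(0.4·√0.5) = 1.3269, d = 1/u = 0.7536
Per-period rate: rΔt = 0.01·0.5 = 0.005, so R = e^0.005 = 1.0050
Risk-neutral probability p = (e^0.005 − 0.7536)/(1.3269 − 0.7536) = 0.2514/0.5733 = 0.4385
Terminal stock prices: S_u = 152.6, S_d = 86.67
Terminal payoffs (S − K): max(37.59, 0) = 37.59, max(-28.33, 0) = 0
Node 0 (S = 115): V_0 = e^(−0.005)·[0.4385·37.5931 + 0.5615·0.0000] = 16.4024

$16.40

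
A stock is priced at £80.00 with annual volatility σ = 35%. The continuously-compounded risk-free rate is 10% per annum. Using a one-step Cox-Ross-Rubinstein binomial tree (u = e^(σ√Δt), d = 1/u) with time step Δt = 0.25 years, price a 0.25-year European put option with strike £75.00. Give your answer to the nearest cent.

£3.61

CRR parameters: u = e^(σ√Δt) = e^(0.35·√0.25) = 1.1912, d = 1/u = 0.8395
Per-period rate: rΔt = 0.1·0.25 = 0.025, so R = e^0.025 = 1.0253
Risk-neutral probability p = (e^0.025 − 0.8395)/(1.1912 − 0.8395) = 0.1859/0.3518 = 0.5283
Terminal stock prices: S_u = 95.3, S_d = 67.16
Terminal payoffs (K − S): max(-20.3, 0) = 0, max(7.843, 0) = 7.843
Node 0 (S = 80): V_0 = e^(−0.025)·[0.5283·0.0000 + 0.4717·7.8434] = 3.6082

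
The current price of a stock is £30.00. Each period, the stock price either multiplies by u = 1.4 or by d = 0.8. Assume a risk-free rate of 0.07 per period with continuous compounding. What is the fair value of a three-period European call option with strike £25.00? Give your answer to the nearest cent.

Risk-neutral probability p = (e^0.07 − 0.8)/(1.4 − 0.8) = 0.2725/0.6000 = 0.4542
Terminal stock prices: S_uuu = 82.32, S_uud = 47.04, S_udd = 26.88, S_ddd = 15.36
Terminal payoffs (S − K): max(57.32, 0) = 57.32, max(22.04, 0) = 22.04, max(1.88, 0) = 1.88, max(-9.64, 0) = 0
Node uu (S = 58.8): V_uu = e^(−0.07)·[0.4542·57.3200 + 0.5458·22.0400] = 35.4902
Node ud (S = 33.6): V_ud = e^(−0.07)·[0.4542·22.0400 + 0.5458·1.8800] = 10.2902
Node dd (S = 19.2): V_dd = e^(−0.07)·[0.4542·1.8800 + 0.5458·0.0000] = 0.7961
Node u (S = 42): V_u = e^(−0.07)·[0.4542·35.4902 + 0.5458·10.2902] = 20.2660
Node d (S = 24): V_d = e^(−0.07)·[0.4542·10.2902 + 0.5458·0.7961] = 4.7628
Node 0 (S = 30): V_0 = e^(−0.07)·[0.4542·20.2660 + 0.5458·4.7628] = 11.0060

£11.01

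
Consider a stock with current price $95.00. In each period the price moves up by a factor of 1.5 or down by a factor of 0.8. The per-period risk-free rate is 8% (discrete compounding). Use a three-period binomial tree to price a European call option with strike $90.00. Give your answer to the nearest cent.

$30.65

Risk-neutral probability p = (1 + 0.08 − 0.8)/(1.5 − 0.8) = 0.2800/0.7000 = 0.4000
Terminal stock prices: S_uuu = 320.6, S_uud = 171, S_udd = 91.2, S_ddd = 48.64
Terminal payoffs (S − K): max(230.6, 0) = 230.6, max(81, 0) = 81, max(1.2, 0) = 1.2, max(-41.36, 0) = 0
Node uu (S = 213.8): V_uu = 1/1.08·[0.4000·230.6250 + 0.6000·81.0000] = 130.4167
Node ud (S = 114): V_ud = 1/1.08·[0.4000·81.0000 + 0.6000·1.2000] = 30.6667
Node dd (S = 60.8): V_dd = 1/1.08·[0.4000·1.2000 + 0.6000·0.0000] = 0.4444
Node u (S = 142.5): V_u = 1/1.08·[0.4000·130.4167 + 0.6000·30.6667] = 65.3395
Node d (S = 76): V_d = 1/1.08·[0.4000·30.6667 + 0.6000·0.4444] = 11.6049
Node 0 (S = 95): V_0 = 1/1.08·[0.4000·65.3395 + 0.6000·11.6049] = 30.6470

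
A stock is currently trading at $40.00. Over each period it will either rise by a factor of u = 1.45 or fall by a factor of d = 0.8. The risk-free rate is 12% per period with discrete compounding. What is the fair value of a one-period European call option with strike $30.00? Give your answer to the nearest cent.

Risk-neutral probability p = (1 + 0.12 − 0.8)/(1.45 − 0.8) = 0.3200/0.6500 = 0.4923
Terminal stock prices: S_u = 58, S_d = 32
Terminal payoffs (S − K): max(28, 0) = 28, max(2, 0) = 2
Node 0 (S = 40): V_0 = 1/1.12·[0.4923·28.0000 + 0.5077·2.0000] = 13.2143

$13.21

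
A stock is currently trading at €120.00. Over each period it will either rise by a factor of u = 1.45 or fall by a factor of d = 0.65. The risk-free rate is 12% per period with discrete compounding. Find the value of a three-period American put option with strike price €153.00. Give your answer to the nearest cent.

€35.33

Risk-neutral probability p = (1 + 0.12 − 0.65)/(1.45 − 0.65) = 0.4700/0.8000 = 0.5875
Terminal stock prices: S_uuu = 365.8, S_uud = 164, S_udd = 73.52, S_ddd = 32.95
Terminal payoffs (K − S): max(-212.8, 0) = 0, max(-11, 0) = 0, max(79.48, 0) = 79.48, max(120, 0) = 120
Node uu (S = 252.3): continuation = 1/1.12·[0.5875·0.0000 + 0.4125·0.0000] = 0.0000; exercise value = 0.0000 ≤ continuation, so V_uu = 0.0000
Node ud (S = 113.1): continuation = 1/1.12·[0.5875·0.0000 + 0.4125·79.4850] = 29.2746; exercise value = 39.9000 > continuation, so V_ud = 39.9000 (exercise)
Node dd (S = 50.7): continuation = 1/1.12·[0.5875·79.4850 + 0.4125·120.0450] = 85.9071; exercise value = 102.3000 > continuation, so V_dd = 102.3000 (exercise)
Node u (S = 174): continuation = 1/1.12·[0.5875·0.0000 + 0.4125·39.9000] = 14.6953; exercise value = 0.0000 ≤ continuation, so V_u = 14.6953
Node d (S = 78): continuation = 1/1.12·[0.5875·39.9000 + 0.4125·102.3000] = 58.6071; exercise value = 75.0000 > continuation, so V_d = 75.0000 (exercise)
Node 0 (S = 120): continuation = 1/1.12·[0.5875·14.6953 + 0.4125·75.0000] = 35.3312; exercise value = 33.0000 ≤ continuation, so V_0 = 35.3312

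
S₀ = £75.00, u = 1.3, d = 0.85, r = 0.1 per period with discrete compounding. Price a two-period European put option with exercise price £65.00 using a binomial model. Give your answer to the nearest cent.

Risk-neutral probability p = (1 + 0.1 − 0.85)/(1.3 − 0.85) = 0.2500/0.4500 = 0.5556
Terminal stock prices: S_uu = 126.8, S_ud = 82.88, S_dd = 54.19
Terminal payoffs (K − S): max(-61.75, 0) = 0, max(-17.88, 0) = 0, max(10.81, 0) = 10.81
Node u (S = 97.5): V_u = 1/1.1·[0.5556·0.0000 + 0.4444·0.0000] = 0.0000
Node d (S = 63.75): V_d = 1/1.1·[0.5556·0.0000 + 0.4444·10.8125] = 4.3687
Node 0 (S = 75): V_0 = 1/1.1·[0.5556·0.0000 + 0.4444·4.3687] = 1.7651

£1.77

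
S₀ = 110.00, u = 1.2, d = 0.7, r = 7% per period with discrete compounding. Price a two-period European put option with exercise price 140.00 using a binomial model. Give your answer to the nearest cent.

21.08

Risk-neutral probability p = (1 + 0.07 − 0.7)/(1.2 − 0.7) = 0.3700/0.5000 = 0.7400
Terminal stock prices: S_uu = 158.4, S_ud = 92.4, S_dd = 53.9
Terminal payoffs (K − S): max(-18.4, 0) = 0, max(47.6, 0) = 47.6, max(86.1, 0) = 86.1
Node u (S = 132): V_u = 1/1.07·[0.7400·0.0000 + 0.2600·47.6000] = 11.5664
Node d (S = 77): V_d = 1/1.07·[0.7400·47.6000 + 0.2600·86.1000] = 53.8411
Node 0 (S = 110): V_0 = 1/1.07·[0.7400·11.5664 + 0.2600·53.8411] = 21.0821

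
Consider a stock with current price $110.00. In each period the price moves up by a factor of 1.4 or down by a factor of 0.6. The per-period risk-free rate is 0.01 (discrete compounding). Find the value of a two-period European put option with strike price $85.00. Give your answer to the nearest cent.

Risk-neutral probability p = (1 + 0.01 − 0.6)/(1.4 − 0.6) = 0.4100/0.8000 = 0.5125
Terminal stock prices: S_uu = 215.6, S_ud = 92.4, S_dd = 39.6
Terminal payoffs (K − S): max(-130.6, 0) = 0, max(-7.4, 0) = 0, max(45.4, 0) = 45.4
Node u (S = 154): V_u = 1/1.01·[0.5125·0.0000 + 0.4875·0.0000] = 0.0000
Node d (S = 66): V_d = 1/1.01·[0.5125·0.0000 + 0.4875·45.4000] = 21.9134
Node 0 (S = 110): V_0 = 1/1.01·[0.5125·0.0000 + 0.4875·21.9134] = 10.5770

$10.58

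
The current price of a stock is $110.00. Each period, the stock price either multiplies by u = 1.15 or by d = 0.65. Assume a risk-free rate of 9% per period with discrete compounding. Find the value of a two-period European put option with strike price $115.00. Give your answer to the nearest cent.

Risk-neutral probability p = (1 + 0.09 − 0.65)/(1.15 − 0.65) = 0.4400/0.5000 = 0.8800
Terminal stock prices: S_uu = 145.5, S_ud = 82.22, S_dd = 46.48
Terminal payoffs (K − S): max(-30.47, 0) = 0, max(32.78, 0) = 32.78, max(68.53, 0) = 68.53
Node u (S = 126.5): V_u = 1/1.09·[0.8800·0.0000 + 0.1200·32.7750] = 3.6083
Node d (S = 71.5): V_d = 1/1.09·[0.8800·32.7750 + 0.1200·68.5250] = 34.0046
Node 0 (S = 110): V_0 = 1/1.09·[0.8800·3.6083 + 0.1200·34.0046] = 6.6567

$6.66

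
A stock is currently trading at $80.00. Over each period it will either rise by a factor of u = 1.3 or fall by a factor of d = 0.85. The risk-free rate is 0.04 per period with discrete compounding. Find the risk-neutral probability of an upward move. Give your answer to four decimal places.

Risk-neutral probability p = (1 + 0.04 − 0.85)/(1.3 − 0.85) = 0.1900/0.4500 = 0.4222

p = 0.4222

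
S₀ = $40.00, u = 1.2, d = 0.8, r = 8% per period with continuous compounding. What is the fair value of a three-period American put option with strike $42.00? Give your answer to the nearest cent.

Risk-neutral probability p = (e^0.08 − 0.8)/(1.2 − 0.8) = 0.2833/0.4000 = 0.7082
Terminal stock prices: S_uuu = 69.12, S_uud = 46.08, S_udd = 30.72, S_ddd = 20.48
Terminal payoffs (K − S): max(-27.12, 0) = 0, max(-4.08, 0) = 0, max(11.28, 0) = 11.28, max(21.52, 0) = 21.52
Node uu (S = 57.6): continuation = e^(−0.08)·[0.7082·0.0000 + 0.2918·0.0000] = 0.0000; exercise value = 0.0000 ≤ continuation, so V_uu = 0.0000
Node ud (S = 38.4): continuation = e^(−0.08)·[0.7082·0.0000 + 0.2918·11.2800] = 3.0383; exercise value = 3.6000 > continuation, so V_ud = 3.6000 (exercise)
Node dd (S = 25.6): continuation = e^(−0.08)·[0.7082·11.2800 + 0.2918·21.5200] = 13.1709; exercise value = 16.4000 > continuation, so V_dd = 16.4000 (exercise)
Node u (S = 48): continuation = e^(−0.08)·[0.7082·0.0000 + 0.2918·3.6000] = 0.9697; exercise value = 0.0000 ≤ continuation, so V_u = 0.9697
Node d (S = 32): continuation = e^(−0.08)·[0.7082·3.6000 + 0.2918·16.4000] = 6.7709; exercise value = 10.0000 > continuation, so V_d = 10.0000 (exercise)
Node 0 (S = 40): continuation = e^(−0.08)·[0.7082·0.9697 + 0.2918·10.0000] = 3.3274; exercise value = 2.0000 ≤ continuation, so V_0 = 3.3274

$3.33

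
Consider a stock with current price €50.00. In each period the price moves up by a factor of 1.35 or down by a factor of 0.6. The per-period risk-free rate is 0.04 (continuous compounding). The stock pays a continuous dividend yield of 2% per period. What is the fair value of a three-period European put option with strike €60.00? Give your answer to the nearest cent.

Per-period risk-free factor R = e^0.04 = 1.0408; dividend-adjusted growth = e^(0.04−0.02) = 1.0202.
Risk-neutral probability p = (1.0202 − 0.6)/(1.35 − 0.6) = 0.4202/0.7500 = 0.5603
Terminal stock prices: S_uuu = 123, S_uud = 54.68, S_udd = 24.3, S_ddd = 10.8
Terminal payoffs (K − S): max(-63.02, 0) = 0, max(5.325, 0) = 5.325, max(35.7, 0) = 35.7, max(49.2, 0) = 49.2
Node uu (S = 91.13): V_uu = e^(−0.04)·[0.5603·0.0000 + 0.4397·5.3250] = 2.2498
Node ud (S = 40.5): V_ud = e^(−0.04)·[0.5603·5.3250 + 0.4397·35.7000] = 17.9493
Node dd (S = 18): V_dd = e^(−0.04)·[0.5603·35.7000 + 0.4397·49.2000] = 40.0038
Node u (S = 67.5): V_u = e^(−0.04)·[0.5603·2.2498 + 0.4397·17.9493] = 8.7944
Node d (S = 30): V_d = e^(−0.04)·[0.5603·17.9493 + 0.4397·40.0038] = 26.5633
Node 0 (S = 50): V_0 = e^(−0.04)·[0.5603·8.7944 + 0.4397·26.5633] = 15.9568

€15.96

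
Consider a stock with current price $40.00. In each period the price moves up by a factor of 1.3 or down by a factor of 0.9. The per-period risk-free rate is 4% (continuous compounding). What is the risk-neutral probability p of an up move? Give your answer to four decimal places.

p = 0.3520

Risk-neutral probability p = (e^0.04 − 0.9)/(1.3 − 0.9) = 0.1408/0.4000 = 0.3520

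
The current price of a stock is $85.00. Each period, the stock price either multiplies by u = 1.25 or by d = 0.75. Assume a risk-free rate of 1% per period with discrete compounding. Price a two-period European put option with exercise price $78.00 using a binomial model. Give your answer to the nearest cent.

Risk-neutral probability p = (1 + 0.01 − 0.75)/(1.25 − 0.75) = 0.2600/0.5000 = 0.5200
Terminal stock prices: S_uu = 132.8, S_ud = 79.69, S_dd = 47.81
Terminal payoffs (K − S): max(-54.81, 0) = 0, max(-1.688, 0) = 0, max(30.19, 0) = 30.19
Node u (S = 106.2): V_u = 1/1.01·[0.5200·0.0000 + 0.4800·0.0000] = 0.0000
Node d (S = 63.75): V_d = 1/1.01·[0.5200·0.0000 + 0.4800·30.1875] = 14.3465
Node 0 (S = 85): V_0 = 1/1.01·[0.5200·0.0000 + 0.4800·14.3465] = 6.8182

$6.82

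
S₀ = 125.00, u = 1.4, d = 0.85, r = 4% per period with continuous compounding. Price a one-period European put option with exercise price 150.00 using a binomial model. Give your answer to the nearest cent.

Risk-neutral probability p = (e^0.04 − 0.85)/(1.4 − 0.85) = 0.1908/0.5500 = 0.3469
Terminal stock prices: S_u = 175, S_d = 106.2
Terminal payoffs (K − S): max(-25, 0) = 0, max(43.75, 0) = 43.75
Node 0 (S = 125): V_0 = e^(−0.04)·[0.3469·0.0000 + 0.6531·43.7500] = 27.4516

27.45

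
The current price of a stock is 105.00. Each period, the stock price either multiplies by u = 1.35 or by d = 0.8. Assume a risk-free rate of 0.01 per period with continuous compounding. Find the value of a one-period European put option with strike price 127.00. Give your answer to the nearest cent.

Risk-neutral probability p = (e^0.01 − 0.8)/(1.35 − 0.8) = 0.2101/0.5500 = 0.3819
Terminal stock prices: S_u = 141.8, S_d = 84
Terminal payoffs (K − S): max(-14.75, 0) = 0, max(43, 0) = 43
Node 0 (S = 105): V_0 = e^(−0.01)·[0.3819·0.0000 + 0.6181·43.0000] = 26.3134

26.31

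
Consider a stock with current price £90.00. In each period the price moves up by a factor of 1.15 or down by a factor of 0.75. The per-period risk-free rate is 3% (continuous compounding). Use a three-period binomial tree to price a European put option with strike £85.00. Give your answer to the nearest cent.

£5.75

Risk-neutral probability p = (e^0.03 − 0.75)/(1.15 − 0.75) = 0.2805/0.4000 = 0.7011
Terminal stock prices: S_uuu = 136.9, S_uud = 89.27, S_udd = 58.22, S_ddd = 37.97
Terminal payoffs (K − S): max(-51.88, 0) = 0, max(-4.269, 0) = 0, max(26.78, 0) = 26.78, max(47.03, 0) = 47.03
Node uu (S = 119): V_uu = e^(−0.03)·[0.7011·0.0000 + 0.2989·0.0000] = 0.0000
Node ud (S = 77.62): V_ud = e^(−0.03)·[0.7011·0.0000 + 0.2989·26.7813] = 7.7674
Node dd (S = 50.62): V_dd = e^(−0.03)·[0.7011·26.7813 + 0.2989·47.0312] = 31.8629
Node u (S = 103.5): V_u = e^(−0.03)·[0.7011·0.0000 + 0.2989·7.7674] = 2.2528
Node d (S = 67.5): V_d = e^(−0.03)·[0.7011·7.7674 + 0.2989·31.8629] = 14.5263
Node 0 (S = 90): V_0 = e^(−0.03)·[0.7011·2.2528 + 0.2989·14.5263] = 5.7459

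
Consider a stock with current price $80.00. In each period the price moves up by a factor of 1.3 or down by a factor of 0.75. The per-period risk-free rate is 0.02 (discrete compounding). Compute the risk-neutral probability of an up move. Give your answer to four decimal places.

p = 0.4909

Risk-neutral probability p = (1 + 0.02 − 0.75)/(1.3 − 0.75) = 0.2700/0.5500 = 0.4909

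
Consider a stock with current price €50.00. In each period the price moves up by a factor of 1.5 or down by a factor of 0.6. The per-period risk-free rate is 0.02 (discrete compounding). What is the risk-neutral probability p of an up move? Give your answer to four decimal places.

p = 0.4667

Risk-neutral probability p = (1 + 0.02 − 0.6)/(1.5 − 0.6) = 0.4200/0.9000 = 0.4667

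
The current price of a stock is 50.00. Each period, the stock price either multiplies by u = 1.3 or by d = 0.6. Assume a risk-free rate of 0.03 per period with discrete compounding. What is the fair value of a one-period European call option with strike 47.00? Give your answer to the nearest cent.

Risk-neutral probability p = (1 + 0.03 − 0.6)/(1.3 − 0.6) = 0.4300/0.7000 = 0.6143
Terminal stock prices: S_u = 65, S_d = 30
Terminal payoffs (S − K): max(18, 0) = 18, max(-17, 0) = 0
Node 0 (S = 50): V_0 = 1/1.03·[0.6143·18.0000 + 0.3857·0.0000] = 10.7351

10.74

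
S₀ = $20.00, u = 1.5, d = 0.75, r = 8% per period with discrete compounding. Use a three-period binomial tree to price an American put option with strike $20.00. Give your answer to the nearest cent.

Risk-neutral probability p = (1 + 0.08 − 0.75)/(1.5 − 0.75) = 0.3300/0.7500 = 0.4400
Terminal stock prices: S_uuu = 67.5, S_uud = 33.75, S_udd = 16.88, S_ddd = 8.438
Terminal payoffs (K − S): max(-47.5, 0) = 0, max(-13.75, 0) = 0, max(3.125, 0) = 3.125, max(11.56, 0) = 11.56
Node uu (S = 45): continuation = 1/1.08·[0.4400·0.0000 + 0.5600·0.0000] = 0.0000; exercise value = 0.0000 ≤ continuation, so V_uu = 0.0000
Node ud (S = 22.5): continuation = 1/1.08·[0.4400·0.0000 + 0.5600·3.1250] = 1.6204; exercise value = 0.0000 ≤ continuation, so V_ud = 1.6204
Node dd (S = 11.25): continuation = 1/1.08·[0.4400·3.1250 + 0.5600·11.5625] = 7.2685; exercise value = 8.7500 > continuation, so V_dd = 8.7500 (exercise)
Node u (S = 30): continuation = 1/1.08·[0.4400·0.0000 + 0.5600·1.6204] = 0.8402; exercise value = 0.0000 ≤ continuation, so V_u = 0.8402
Node d (S = 15): continuation = 1/1.08·[0.4400·1.6204 + 0.5600·8.7500] = 5.1972; exercise value = 5.0000 ≤ continuation, so V_d = 5.1972
Node 0 (S = 20): continuation = 1/1.08·[0.4400·0.8402 + 0.5600·5.1972] = 3.0371; exercise value = 0.0000 ≤ continuation, so V_0 = 3.0371

$3.04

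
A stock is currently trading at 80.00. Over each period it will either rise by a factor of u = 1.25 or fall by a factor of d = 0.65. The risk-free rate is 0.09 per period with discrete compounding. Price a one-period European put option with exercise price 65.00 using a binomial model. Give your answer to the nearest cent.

3.18

Risk-neutral probability p = (1 + 0.09 − 0.65)/(1.25 − 0.65) = 0.4400/0.6000 = 0.7333
Terminal stock prices: S_u = 100, S_d = 52
Terminal payoffs (K − S): max(-35, 0) = 0, max(13, 0) = 13
Node 0 (S = 80): V_0 = 1/1.09·[0.7333·0.0000 + 0.2667·13.0000] = 3.1804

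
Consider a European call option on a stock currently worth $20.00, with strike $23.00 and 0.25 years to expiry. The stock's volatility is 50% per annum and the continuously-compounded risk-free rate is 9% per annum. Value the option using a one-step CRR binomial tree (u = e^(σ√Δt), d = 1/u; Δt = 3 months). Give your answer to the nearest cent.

CRR parameters: u = e^(σ√Δt) = e^(0.5·√0.25) = 1.2840, d = 1/u = 0.7788
Per-period rate: rΔt = 0.09·0.25 = 0.0225, so R = e^0.0225 = 1.0228
Risk-neutral probability p = (e^0.0225 − 0.7788)/(1.2840 − 0.7788) = 0.2440/0.5052 = 0.4829
Terminal stock prices: S_u = 25.68, S_d = 15.58
Terminal payoffs (S − K): max(2.681, 0) = 2.681, max(-7.424, 0) = 0
Node 0 (S = 20): V_0 = e^(−0.0225)·[0.4829·2.6805 + 0.5171·0.0000] = 1.2655

$1.27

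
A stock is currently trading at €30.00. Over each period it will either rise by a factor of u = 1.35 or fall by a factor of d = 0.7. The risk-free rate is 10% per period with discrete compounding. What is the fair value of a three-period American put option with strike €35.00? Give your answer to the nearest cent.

€6.20

Risk-neutral probability p = (1 + 0.1 − 0.7)/(1.35 − 0.7) = 0.4000/0.6500 = 0.6154
Terminal stock prices: S_uuu = 73.81, S_uud = 38.27, S_udd = 19.84, S_ddd = 10.29
Terminal payoffs (K − S): max(-38.81, 0) = 0, max(-3.273, 0) = 0, max(15.16, 0) = 15.16, max(24.71, 0) = 24.71
Node uu (S = 54.68): continuation = 1/1.1·[0.6154·0.0000 + 0.3846·0.0000] = 0.0000; exercise value = 0.0000 ≤ continuation, so V_uu = 0.0000
Node ud (S = 28.35): continuation = 1/1.1·[0.6154·0.0000 + 0.3846·15.1550] = 5.2990; exercise value = 6.6500 > continuation, so V_ud = 6.6500 (exercise)
Node dd (S = 14.7): continuation = 1/1.1·[0.6154·15.1550 + 0.3846·24.7100] = 17.1182; exercise value = 20.3000 > continuation, so V_dd = 20.3000 (exercise)
Node u (S = 40.5): continuation = 1/1.1·[0.6154·0.0000 + 0.3846·6.6500] = 2.3252; exercise value = 0.0000 ≤ continuation, so V_u = 2.3252
Node d (S = 21): continuation = 1/1.1·[0.6154·6.6500 + 0.3846·20.3000] = 10.8182; exercise value = 14.0000 > continuation, so V_d = 14.0000 (exercise)
Node 0 (S = 30): continuation = 1/1.1·[0.6154·2.3252 + 0.3846·14.0000] = 6.1959; exercise value = 5.0000 ≤ continuation, so V_0 = 6.1959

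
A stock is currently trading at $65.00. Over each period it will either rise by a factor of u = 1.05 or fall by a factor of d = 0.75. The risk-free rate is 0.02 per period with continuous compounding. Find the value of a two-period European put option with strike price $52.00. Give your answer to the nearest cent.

$0.29

Risk-neutral probability p = (e^0.02 − 0.75)/(1.05 − 0.75) = 0.2702/0.3000 = 0.9007
Terminal stock prices: S_uu = 71.66, S_ud = 51.19, S_dd = 36.56
Terminal payoffs (K − S): max(-19.66, 0) = 0, max(0.8125, 0) = 0.8125, max(15.44, 0) = 15.44
Node u (S = 68.25): V_u = e^(−0.02)·[0.9007·0.0000 + 0.0993·0.8125] = 0.0791
Node d (S = 48.75): V_d = e^(−0.02)·[0.9007·0.8125 + 0.0993·15.4375] = 2.2203
Node 0 (S = 65): V_0 = e^(−0.02)·[0.9007·0.0791 + 0.0993·2.2203] = 0.2860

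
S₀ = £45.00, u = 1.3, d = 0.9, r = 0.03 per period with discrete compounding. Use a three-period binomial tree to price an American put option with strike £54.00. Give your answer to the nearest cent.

£9.74

Risk-neutral probability p = (1 + 0.03 − 0.9)/(1.3 − 0.9) = 0.1300/0.4000 = 0.3250
Terminal stock prices: S_uuu = 98.87, S_uud = 68.45, S_udd = 47.39, S_ddd = 32.81
Terminal payoffs (K − S): max(-44.87, 0) = 0, max(-14.45, 0) = 0, max(6.615, 0) = 6.615, max(21.19, 0) = 21.19
Node uu (S = 76.05): continuation = 1/1.03·[0.3250·0.0000 + 0.6750·0.0000] = 0.0000; exercise value = 0.0000 ≤ continuation, so V_uu = 0.0000
Node ud (S = 52.65): continuation = 1/1.03·[0.3250·0.0000 + 0.6750·6.6150] = 4.3351; exercise value = 1.3500 ≤ continuation, so V_ud = 4.3351
Node dd (S = 36.45): continuation = 1/1.03·[0.3250·6.6150 + 0.6750·21.1950] = 15.9772; exercise value = 17.5500 > continuation, so V_dd = 17.5500 (exercise)
Node u (S = 58.5): continuation = 1/1.03·[0.3250·0.0000 + 0.6750·4.3351] = 2.8409; exercise value = 0.0000 ≤ continuation, so V_u = 2.8409
Node d (S = 40.5): continuation = 1/1.03·[0.3250·4.3351 + 0.6750·17.5500] = 12.8691; exercise value = 13.5000 > continuation, so V_d = 13.5000 (exercise)
Node 0 (S = 45): continuation = 1/1.03·[0.3250·2.8409 + 0.6750·13.5000] = 9.7435; exercise value = 9.0000 ≤ continuation, so V_0 = 9.7435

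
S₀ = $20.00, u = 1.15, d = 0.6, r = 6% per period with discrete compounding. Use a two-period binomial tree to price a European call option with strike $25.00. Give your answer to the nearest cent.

$0.90

Risk-neutral probability p = (1 + 0.06 − 0.6)/(1.15 − 0.6) = 0.4600/0.5500 = 0.8364
Terminal stock prices: S_uu = 26.45, S_ud = 13.8, S_dd = 7.2
Terminal payoffs (S − K): max(1.45, 0) = 1.45, max(-11.2, 0) = 0, max(-17.8, 0) = 0
Node u (S = 23): V_u = 1/1.06·[0.8364·1.4500 + 0.1636·0.0000] = 1.1441
Node d (S = 12): V_d = 1/1.06·[0.8364·0.0000 + 0.1636·0.0000] = 0.0000
Node 0 (S = 20): V_0 = 1/1.06·[0.8364·1.1441 + 0.1636·0.0000] = 0.9027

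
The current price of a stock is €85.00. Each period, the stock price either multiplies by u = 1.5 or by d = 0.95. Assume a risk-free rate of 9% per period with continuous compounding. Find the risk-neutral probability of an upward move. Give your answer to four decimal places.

p = 0.2621

Risk-neutral probability p = (e^0.09 − 0.95)/(1.5 − 0.95) = 0.1442/0.5500 = 0.2621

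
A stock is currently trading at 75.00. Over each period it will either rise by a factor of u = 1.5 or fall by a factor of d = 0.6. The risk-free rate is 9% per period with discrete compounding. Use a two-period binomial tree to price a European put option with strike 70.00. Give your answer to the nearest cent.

8.55

Risk-neutral probability p = (1 + 0.09 − 0.6)/(1.5 − 0.6) = 0.4900/0.9000 = 0.5444
Terminal stock prices: S_uu = 168.8, S_ud = 67.5, S_dd = 27
Terminal payoffs (K − S): max(-98.75, 0) = 0, max(2.5, 0) = 2.5, max(43, 0) = 43
Node u (S = 112.5): V_u = 1/1.09·[0.5444·0.0000 + 0.4556·2.5000] = 1.0449
Node d (S = 45): V_d = 1/1.09·[0.5444·2.5000 + 0.4556·43.0000] = 19.2202
Node 0 (S = 75): V_0 = 1/1.09·[0.5444·1.0449 + 0.4556·19.2202] = 8.5548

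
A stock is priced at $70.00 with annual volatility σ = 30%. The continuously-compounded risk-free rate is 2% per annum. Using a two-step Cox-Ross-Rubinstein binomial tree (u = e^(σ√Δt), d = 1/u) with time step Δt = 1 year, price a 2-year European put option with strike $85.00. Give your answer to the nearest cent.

$20.27

CRR parameters: u = e^(σ√Δt) = e^(0.3·√1) = 1.3499, d = 1/u = 0.7408
Per-period rate: rΔt = 0.02·1 = 0.02, so R = e^0.02 = 1.0202
Risk-neutral probability p = (e^0.02 − 0.7408)/(1.3499 − 0.7408) = 0.2794/0.6090 = 0.4587
Terminal stock prices: S_uu = 127.5, S_ud = 70, S_dd = 38.42
Terminal payoffs (K − S): max(-42.55, 0) = 0, max(15, 0) = 15, max(46.58, 0) = 46.58
Node u (S = 94.49): V_u = e^(−0.02)·[0.4587·0.0000 + 0.5413·15.0000] = 7.9583
Node d (S = 51.86): V_d = e^(−0.02)·[0.4587·15.0000 + 0.5413·46.5832] = 31.4596
Node 0 (S = 70): V_0 = e^(−0.02)·[0.4587·7.9583 + 0.5413·31.4596] = 20.2695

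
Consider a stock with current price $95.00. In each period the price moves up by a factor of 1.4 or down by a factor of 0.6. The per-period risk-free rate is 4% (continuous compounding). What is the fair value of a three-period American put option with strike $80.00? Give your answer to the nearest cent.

Risk-neutral probability p = (e^0.04 − 0.6)/(1.4 − 0.6) = 0.4408/0.8000 = 0.5510
Terminal stock prices: S_uuu = 260.7, S_uud = 111.7, S_udd = 47.88, S_ddd = 20.52
Terminal payoffs (K − S): max(-180.7, 0) = 0, max(-31.72, 0) = 0, max(32.12, 0) = 32.12, max(59.48, 0) = 59.48
Node uu (S = 186.2): continuation = e^(−0.04)·[0.5510·0.0000 + 0.4490·0.0000] = 0.0000; exercise value = 0.0000 ≤ continuation, so V_uu = 0.0000
Node ud (S = 79.8): continuation = e^(−0.04)·[0.5510·0.0000 + 0.4490·32.1200] = 13.8560; exercise value = 0.2000 ≤ continuation, so V_ud = 13.8560
Node dd (S = 34.2): continuation = e^(−0.04)·[0.5510·32.1200 + 0.4490·59.4800] = 42.6632; exercise value = 45.8000 > continuation, so V_dd = 45.8000 (exercise)
Node u (S = 133): continuation = e^(−0.04)·[0.5510·0.0000 + 0.4490·13.8560] = 5.9772; exercise value = 0.0000 ≤ continuation, so V_u = 5.9772
Node d (S = 57): continuation = e^(−0.04)·[0.5510·13.8560 + 0.4490·45.8000] = 27.0927; exercise value = 23.0000 ≤ continuation, so V_d = 27.0927
Node 0 (S = 95): continuation = e^(−0.04)·[0.5510·5.9772 + 0.4490·27.0927] = 14.8517; exercise value = 0.0000 ≤ continuation, so V_0 = 14.8517

$14.85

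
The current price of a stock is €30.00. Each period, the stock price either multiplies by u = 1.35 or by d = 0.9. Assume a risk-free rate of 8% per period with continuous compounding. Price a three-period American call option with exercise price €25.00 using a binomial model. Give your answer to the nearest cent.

Risk-neutral probability p = (e^0.08 − 0.9)/(1.35 − 0.9) = 0.1833/0.4500 = 0.4073
Terminal stock prices: S_uuu = 73.81, S_uud = 49.21, S_udd = 32.8, S_ddd = 21.87
Terminal payoffs (S − K): max(48.81, 0) = 48.81, max(24.21, 0) = 24.21, max(7.805, 0) = 7.805, max(-3.13, 0) = 0
Node uu (S = 54.68): continuation = e^(−0.08)·[0.4073·48.8113 + 0.5927·24.2075] = 31.5971; exercise value = 29.6750 ≤ continuation, so V_uu = 31.5971
Node ud (S = 36.45): continuation = e^(−0.08)·[0.4073·24.2075 + 0.5927·7.8050] = 13.3721; exercise value = 11.4500 ≤ continuation, so V_ud = 13.3721
Node dd (S = 24.3): continuation = e^(−0.08)·[0.4073·7.8050 + 0.5927·0.0000] = 2.9346; exercise value = 0.0000 ≤ continuation, so V_dd = 2.9346
Node u (S = 40.5): continuation = e^(−0.08)·[0.4073·31.5971 + 0.5927·13.3721] = 19.1964; exercise value = 15.5000 ≤ continuation, so V_u = 19.1964
Node d (S = 27): continuation = e^(−0.08)·[0.4073·13.3721 + 0.5927·2.9346] = 6.6334; exercise value = 2.0000 ≤ continuation, so V_d = 6.6334
Node 0 (S = 30): continuation = e^(−0.08)·[0.4073·19.1964 + 0.5927·6.6334] = 10.8469; exercise value = 5.0000 ≤ continuation, so V_0 = 10.8469

€10.85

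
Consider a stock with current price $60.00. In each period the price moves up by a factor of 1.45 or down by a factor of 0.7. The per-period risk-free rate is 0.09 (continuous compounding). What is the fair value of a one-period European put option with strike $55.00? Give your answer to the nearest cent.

Risk-neutral probability p = (e^0.09 − 0.7)/(1.45 − 0.7) = 0.3942/0.7500 = 0.5256
Terminal stock prices: S_u = 87, S_d = 42
Terminal payoffs (K − S): max(-32, 0) = 0, max(13, 0) = 13
Node 0 (S = 60): V_0 = e^(−0.09)·[0.5256·0.0000 + 0.4744·13.0000] = 5.6368

$5.64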